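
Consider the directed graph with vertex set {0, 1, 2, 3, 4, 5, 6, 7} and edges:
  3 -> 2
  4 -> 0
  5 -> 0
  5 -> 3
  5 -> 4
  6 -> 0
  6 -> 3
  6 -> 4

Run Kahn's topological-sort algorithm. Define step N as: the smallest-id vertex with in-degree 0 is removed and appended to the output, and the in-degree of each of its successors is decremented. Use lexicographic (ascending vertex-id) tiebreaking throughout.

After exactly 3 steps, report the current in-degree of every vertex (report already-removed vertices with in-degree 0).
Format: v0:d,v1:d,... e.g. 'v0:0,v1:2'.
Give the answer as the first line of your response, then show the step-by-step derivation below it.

v0:1,v1:0,v2:1,v3:0,v4:0,v5:0,v6:0,v7:0

step 1: output 1; order=[1]; indeg=(3,0,1,2,2,0,0,0)
step 2: output 5; order=[1,5]; indeg=(2,0,1,1,1,0,0,0)
step 3: output 6; order=[1,5,6]; indeg=(1,0,1,0,0,0,0,0)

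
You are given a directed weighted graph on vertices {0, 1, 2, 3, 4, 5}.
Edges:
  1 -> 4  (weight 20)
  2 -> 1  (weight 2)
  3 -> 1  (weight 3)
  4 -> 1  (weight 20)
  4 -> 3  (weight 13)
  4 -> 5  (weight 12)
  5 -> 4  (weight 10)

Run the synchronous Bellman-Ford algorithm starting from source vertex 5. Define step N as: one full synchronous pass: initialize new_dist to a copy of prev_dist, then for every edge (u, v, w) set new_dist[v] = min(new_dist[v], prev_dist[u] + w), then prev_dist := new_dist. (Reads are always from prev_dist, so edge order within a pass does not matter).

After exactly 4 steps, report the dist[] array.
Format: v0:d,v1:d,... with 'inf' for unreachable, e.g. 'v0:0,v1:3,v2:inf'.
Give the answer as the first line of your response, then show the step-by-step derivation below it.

v0:inf,v1:26,v2:inf,v3:23,v4:10,v5:0

step 1: dist = v0:inf,v1:inf,v2:inf,v3:inf,v4:10,v5:0
step 2: dist = v0:inf,v1:30,v2:inf,v3:23,v4:10,v5:0
step 3: dist = v0:inf,v1:26,v2:inf,v3:23,v4:10,v5:0
step 4: dist = v0:inf,v1:26,v2:inf,v3:23,v4:10,v5:0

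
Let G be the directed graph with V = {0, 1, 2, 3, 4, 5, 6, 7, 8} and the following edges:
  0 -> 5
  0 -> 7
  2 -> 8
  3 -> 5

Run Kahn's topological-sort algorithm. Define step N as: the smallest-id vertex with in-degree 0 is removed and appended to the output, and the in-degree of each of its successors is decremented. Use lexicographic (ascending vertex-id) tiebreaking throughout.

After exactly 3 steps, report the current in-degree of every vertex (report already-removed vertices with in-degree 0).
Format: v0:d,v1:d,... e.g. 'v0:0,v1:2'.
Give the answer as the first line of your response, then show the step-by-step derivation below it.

v0:0,v1:0,v2:0,v3:0,v4:0,v5:1,v6:0,v7:0,v8:0

step 1: output 0; order=[0]; indeg=(0,0,0,0,0,1,0,0,1)
step 2: output 1; order=[0,1]; indeg=(0,0,0,0,0,1,0,0,1)
step 3: output 2; order=[0,1,2]; indeg=(0,0,0,0,0,1,0,0,0)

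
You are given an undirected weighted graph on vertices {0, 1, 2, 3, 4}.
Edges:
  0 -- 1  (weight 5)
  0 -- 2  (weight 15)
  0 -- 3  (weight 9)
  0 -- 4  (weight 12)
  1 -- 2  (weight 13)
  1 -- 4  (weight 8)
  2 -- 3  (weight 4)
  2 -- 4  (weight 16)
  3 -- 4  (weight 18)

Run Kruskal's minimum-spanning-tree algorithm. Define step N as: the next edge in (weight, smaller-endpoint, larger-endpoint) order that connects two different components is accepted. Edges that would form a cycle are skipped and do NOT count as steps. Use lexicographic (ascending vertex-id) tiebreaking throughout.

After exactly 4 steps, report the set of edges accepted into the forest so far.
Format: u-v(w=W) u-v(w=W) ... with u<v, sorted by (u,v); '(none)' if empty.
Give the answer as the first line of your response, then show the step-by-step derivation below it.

0-1(w=5) 0-3(w=9) 1-4(w=8) 2-3(w=4)

step 1: add edge 2-3 (w=4); MST = {2-3(w=4)}
step 2: add edge 0-1 (w=5); MST = {0-1(w=5) 2-3(w=4)}
step 3: add edge 1-4 (w=8); MST = {0-1(w=5) 1-4(w=8) 2-3(w=4)}
step 4: add edge 0-3 (w=9); MST = {0-1(w=5) 0-3(w=9) 1-4(w=8) 2-3(w=4)}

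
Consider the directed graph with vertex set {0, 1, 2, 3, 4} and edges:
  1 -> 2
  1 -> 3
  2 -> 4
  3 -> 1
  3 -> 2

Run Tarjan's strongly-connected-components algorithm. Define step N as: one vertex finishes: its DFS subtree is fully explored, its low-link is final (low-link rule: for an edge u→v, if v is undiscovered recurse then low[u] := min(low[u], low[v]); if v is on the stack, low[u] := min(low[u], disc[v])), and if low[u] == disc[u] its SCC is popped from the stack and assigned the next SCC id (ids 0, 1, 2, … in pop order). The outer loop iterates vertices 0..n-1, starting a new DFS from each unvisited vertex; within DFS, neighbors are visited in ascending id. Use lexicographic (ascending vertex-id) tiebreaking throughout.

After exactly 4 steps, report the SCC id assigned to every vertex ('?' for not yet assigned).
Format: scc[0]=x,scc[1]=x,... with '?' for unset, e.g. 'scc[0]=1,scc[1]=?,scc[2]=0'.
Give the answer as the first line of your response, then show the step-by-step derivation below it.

scc[0]=0,scc[1]=?,scc[2]=2,scc[3]=?,scc[4]=1

step 1: low=(low[0]=0,low[1]=?,low[2]=?,low[3]=?,low[4]=?); scc=(scc[0]=0,scc[1]=?,scc[2]=?,scc[3]=?,scc[4]=?)
step 2: low=(low[0]=0,low[1]=1,low[2]=2,low[3]=?,low[4]=3); scc=(scc[0]=0,scc[1]=?,scc[2]=?,scc[3]=?,scc[4]=1)
step 3: low=(low[0]=0,low[1]=1,low[2]=2,low[3]=?,low[4]=3); scc=(scc[0]=0,scc[1]=?,scc[2]=2,scc[3]=?,scc[4]=1)
step 4: low=(low[0]=0,low[1]=1,low[2]=2,low[3]=1,low[4]=3); scc=(scc[0]=0,scc[1]=?,scc[2]=2,scc[3]=?,scc[4]=1)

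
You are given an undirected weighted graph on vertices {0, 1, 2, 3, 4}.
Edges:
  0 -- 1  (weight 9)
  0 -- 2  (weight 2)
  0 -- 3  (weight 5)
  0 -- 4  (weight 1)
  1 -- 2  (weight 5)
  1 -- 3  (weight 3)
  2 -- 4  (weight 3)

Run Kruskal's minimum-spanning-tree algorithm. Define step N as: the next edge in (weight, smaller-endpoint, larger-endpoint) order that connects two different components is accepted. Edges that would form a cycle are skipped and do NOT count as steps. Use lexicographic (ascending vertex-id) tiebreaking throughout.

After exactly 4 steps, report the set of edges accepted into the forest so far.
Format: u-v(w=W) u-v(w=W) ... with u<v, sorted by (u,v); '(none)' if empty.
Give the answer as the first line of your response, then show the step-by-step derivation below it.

0-2(w=2) 0-3(w=5) 0-4(w=1) 1-3(w=3)

step 1: add edge 0-4 (w=1); MST = {0-4(w=1)}
step 2: add edge 0-2 (w=2); MST = {0-2(w=2) 0-4(w=1)}
step 3: add edge 1-3 (w=3); MST = {0-2(w=2) 0-4(w=1) 1-3(w=3)}
step 4: add edge 0-3 (w=5); MST = {0-2(w=2) 0-3(w=5) 0-4(w=1) 1-3(w=3)}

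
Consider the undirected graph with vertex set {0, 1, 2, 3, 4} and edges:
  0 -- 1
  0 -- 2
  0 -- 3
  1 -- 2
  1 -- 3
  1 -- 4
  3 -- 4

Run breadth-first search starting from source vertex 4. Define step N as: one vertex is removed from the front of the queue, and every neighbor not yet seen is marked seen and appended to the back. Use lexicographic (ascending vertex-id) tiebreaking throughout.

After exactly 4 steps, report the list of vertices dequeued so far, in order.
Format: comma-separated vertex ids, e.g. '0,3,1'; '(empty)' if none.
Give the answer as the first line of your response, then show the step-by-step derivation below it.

4,1,3,0

step 1: dequeue 4; queue=[1,3]; order=4
step 2: dequeue 1; queue=[3,0,2]; order=4,1
step 3: dequeue 3; queue=[0,2]; order=4,1,3
step 4: dequeue 0; queue=[2]; order=4,1,3,0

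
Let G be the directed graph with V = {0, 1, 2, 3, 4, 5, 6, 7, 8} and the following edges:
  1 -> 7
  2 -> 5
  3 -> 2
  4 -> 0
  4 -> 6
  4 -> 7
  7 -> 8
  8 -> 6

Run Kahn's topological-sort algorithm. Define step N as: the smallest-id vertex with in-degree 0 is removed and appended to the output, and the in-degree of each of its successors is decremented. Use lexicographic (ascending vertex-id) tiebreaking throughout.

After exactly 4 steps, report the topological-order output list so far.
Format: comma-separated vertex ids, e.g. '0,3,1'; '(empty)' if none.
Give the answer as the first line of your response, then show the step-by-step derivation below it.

1,3,2,4

step 1: output 1; order=[1]; indeg=(1,0,1,0,0,1,2,1,1)
step 2: output 3; order=[1,3]; indeg=(1,0,0,0,0,1,2,1,1)
step 3: output 2; order=[1,3,2]; indeg=(1,0,0,0,0,0,2,1,1)
step 4: output 4; order=[1,3,2,4]; indeg=(0,0,0,0,0,0,1,0,1)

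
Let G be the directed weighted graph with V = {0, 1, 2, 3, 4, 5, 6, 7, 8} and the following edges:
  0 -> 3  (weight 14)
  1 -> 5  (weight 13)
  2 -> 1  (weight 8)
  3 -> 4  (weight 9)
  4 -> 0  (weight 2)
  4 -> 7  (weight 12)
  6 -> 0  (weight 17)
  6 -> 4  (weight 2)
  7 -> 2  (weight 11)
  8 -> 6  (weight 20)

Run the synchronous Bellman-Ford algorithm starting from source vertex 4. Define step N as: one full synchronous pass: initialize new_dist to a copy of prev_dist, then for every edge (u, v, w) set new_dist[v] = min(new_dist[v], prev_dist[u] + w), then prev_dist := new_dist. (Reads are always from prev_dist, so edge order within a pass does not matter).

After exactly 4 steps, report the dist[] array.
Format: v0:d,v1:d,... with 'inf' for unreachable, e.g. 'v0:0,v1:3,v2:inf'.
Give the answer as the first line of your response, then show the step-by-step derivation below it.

v0:2,v1:31,v2:23,v3:16,v4:0,v5:44,v6:inf,v7:12,v8:inf

step 1: dist = v0:2,v1:inf,v2:inf,v3:inf,v4:0,v5:inf,v6:inf,v7:12,v8:inf
step 2: dist = v0:2,v1:inf,v2:23,v3:16,v4:0,v5:inf,v6:inf,v7:12,v8:inf
step 3: dist = v0:2,v1:31,v2:23,v3:16,v4:0,v5:inf,v6:inf,v7:12,v8:inf
step 4: dist = v0:2,v1:31,v2:23,v3:16,v4:0,v5:44,v6:inf,v7:12,v8:inf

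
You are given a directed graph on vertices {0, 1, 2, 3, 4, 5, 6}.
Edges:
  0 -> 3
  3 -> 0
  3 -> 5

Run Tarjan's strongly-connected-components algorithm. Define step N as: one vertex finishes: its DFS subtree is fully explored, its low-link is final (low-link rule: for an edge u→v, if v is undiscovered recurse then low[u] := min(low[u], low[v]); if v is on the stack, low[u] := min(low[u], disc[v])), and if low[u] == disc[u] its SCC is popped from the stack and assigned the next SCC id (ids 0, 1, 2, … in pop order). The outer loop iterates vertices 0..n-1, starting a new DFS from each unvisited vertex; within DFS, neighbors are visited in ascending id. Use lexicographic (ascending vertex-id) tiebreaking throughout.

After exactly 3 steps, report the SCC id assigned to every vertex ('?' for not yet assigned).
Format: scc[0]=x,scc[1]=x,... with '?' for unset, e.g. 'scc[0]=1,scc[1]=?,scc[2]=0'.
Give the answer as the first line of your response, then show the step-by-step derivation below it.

scc[0]=1,scc[1]=?,scc[2]=?,scc[3]=1,scc[4]=?,scc[5]=0,scc[6]=?

step 1: low=(low[0]=0,low[1]=?,low[2]=?,low[3]=0,low[4]=?,low[5]=2,low[6]=?); scc=(scc[0]=?,scc[1]=?,scc[2]=?,scc[3]=?,scc[4]=?,scc[5]=0,scc[6]=?)
step 2: low=(low[0]=0,low[1]=?,low[2]=?,low[3]=0,low[4]=?,low[5]=2,low[6]=?); scc=(scc[0]=?,scc[1]=?,scc[2]=?,scc[3]=?,scc[4]=?,scc[5]=0,scc[6]=?)
step 3: low=(low[0]=0,low[1]=?,low[2]=?,low[3]=0,low[4]=?,low[5]=2,low[6]=?); scc=(scc[0]=1,scc[1]=?,scc[2]=?,scc[3]=1,scc[4]=?,scc[5]=0,scc[6]=?)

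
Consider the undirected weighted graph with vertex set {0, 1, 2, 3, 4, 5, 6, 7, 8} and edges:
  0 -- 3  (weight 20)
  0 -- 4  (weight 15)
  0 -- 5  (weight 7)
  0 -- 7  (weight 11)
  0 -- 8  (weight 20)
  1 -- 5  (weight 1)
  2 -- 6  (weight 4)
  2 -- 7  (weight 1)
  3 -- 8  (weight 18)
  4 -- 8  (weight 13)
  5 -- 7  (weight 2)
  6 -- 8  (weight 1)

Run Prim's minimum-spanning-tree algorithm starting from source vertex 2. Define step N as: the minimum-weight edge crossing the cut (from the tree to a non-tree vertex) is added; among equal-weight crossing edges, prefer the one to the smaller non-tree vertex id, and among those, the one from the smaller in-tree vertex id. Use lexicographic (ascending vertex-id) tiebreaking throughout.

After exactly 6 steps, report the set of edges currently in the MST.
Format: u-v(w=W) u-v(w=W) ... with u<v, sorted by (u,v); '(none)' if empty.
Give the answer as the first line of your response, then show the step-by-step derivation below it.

0-5(w=7) 1-5(w=1) 2-6(w=4) 2-7(w=1) 5-7(w=2) 6-8(w=1)

step 1: add edge 2-7 (w=1); MST = {2-7(w=1)}
step 2: add edge 5-7 (w=2); MST = {2-7(w=1) 5-7(w=2)}
step 3: add edge 1-5 (w=1); MST = {1-5(w=1) 2-7(w=1) 5-7(w=2)}
step 4: add edge 2-6 (w=4); MST = {1-5(w=1) 2-6(w=4) 2-7(w=1) 5-7(w=2)}
step 5: add edge 6-8 (w=1); MST = {1-5(w=1) 2-6(w=4) 2-7(w=1) 5-7(w=2) 6-8(w=1)}
step 6: add edge 0-5 (w=7); MST = {0-5(w=7) 1-5(w=1) 2-6(w=4) 2-7(w=1) 5-7(w=2) 6-8(w=1)}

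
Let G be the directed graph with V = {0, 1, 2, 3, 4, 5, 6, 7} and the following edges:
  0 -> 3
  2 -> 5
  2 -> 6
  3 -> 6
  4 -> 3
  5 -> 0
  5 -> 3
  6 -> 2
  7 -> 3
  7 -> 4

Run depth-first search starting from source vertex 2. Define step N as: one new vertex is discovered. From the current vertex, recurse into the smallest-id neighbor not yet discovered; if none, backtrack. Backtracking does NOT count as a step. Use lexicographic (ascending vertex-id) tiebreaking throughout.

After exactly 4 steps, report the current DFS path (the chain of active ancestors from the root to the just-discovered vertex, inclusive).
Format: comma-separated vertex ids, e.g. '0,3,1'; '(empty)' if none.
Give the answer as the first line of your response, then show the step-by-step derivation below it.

2,5,0,3

step 1: discover 2; path=2; order=2
step 2: discover 5; path=2>5; order=2,5
step 3: discover 0; path=2>5>0; order=2,5,0
step 4: discover 3; path=2>5>0>3; order=2,5,0,3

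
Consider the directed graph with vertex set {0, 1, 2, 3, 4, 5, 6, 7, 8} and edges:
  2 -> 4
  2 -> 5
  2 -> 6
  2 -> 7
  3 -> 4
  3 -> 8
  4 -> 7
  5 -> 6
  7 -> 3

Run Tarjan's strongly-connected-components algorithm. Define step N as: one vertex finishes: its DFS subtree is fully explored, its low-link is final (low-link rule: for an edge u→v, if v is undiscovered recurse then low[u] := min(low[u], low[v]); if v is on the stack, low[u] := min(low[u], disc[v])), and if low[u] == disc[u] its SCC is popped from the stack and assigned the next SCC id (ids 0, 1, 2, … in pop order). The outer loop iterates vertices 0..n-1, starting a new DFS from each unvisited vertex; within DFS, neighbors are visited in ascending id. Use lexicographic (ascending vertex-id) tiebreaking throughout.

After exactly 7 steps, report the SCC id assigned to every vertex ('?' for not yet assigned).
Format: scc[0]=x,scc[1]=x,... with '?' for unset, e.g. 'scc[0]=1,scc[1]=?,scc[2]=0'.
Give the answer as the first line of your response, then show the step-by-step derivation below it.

scc[0]=0,scc[1]=1,scc[2]=?,scc[3]=3,scc[4]=3,scc[5]=?,scc[6]=4,scc[7]=3,scc[8]=2

step 1: low=(low[0]=0,low[1]=?,low[2]=?,low[3]=?,low[4]=?,low[5]=?,low[6]=?,low[7]=?,low[8]=?); scc=(scc[0]=0,scc[1]=?,scc[2]=?,scc[3]=?,scc[4]=?,scc[5]=?,scc[6]=?,scc[7]=?,scc[8]=?)
step 2: low=(low[0]=0,low[1]=1,low[2]=?,low[3]=?,low[4]=?,low[5]=?,low[6]=?,low[7]=?,low[8]=?); scc=(scc[0]=0,scc[1]=1,scc[2]=?,scc[3]=?,scc[4]=?,scc[5]=?,scc[6]=?,scc[7]=?,scc[8]=?)
step 3: low=(low[0]=0,low[1]=1,low[2]=2,low[3]=3,low[4]=3,low[5]=?,low[6]=?,low[7]=4,low[8]=6); scc=(scc[0]=0,scc[1]=1,scc[2]=?,scc[3]=?,scc[4]=?,scc[5]=?,scc[6]=?,scc[7]=?,scc[8]=2)
step 4: low=(low[0]=0,low[1]=1,low[2]=2,low[3]=3,low[4]=3,low[5]=?,low[6]=?,low[7]=4,low[8]=6); scc=(scc[0]=0,scc[1]=1,scc[2]=?,scc[3]=?,scc[4]=?,scc[5]=?,scc[6]=?,scc[7]=?,scc[8]=2)
step 5: low=(low[0]=0,low[1]=1,low[2]=2,low[3]=3,low[4]=3,low[5]=?,low[6]=?,low[7]=3,low[8]=6); scc=(scc[0]=0,scc[1]=1,scc[2]=?,scc[3]=?,scc[4]=?,scc[5]=?,scc[6]=?,scc[7]=?,scc[8]=2)
step 6: low=(low[0]=0,low[1]=1,low[2]=2,low[3]=3,low[4]=3,low[5]=?,low[6]=?,low[7]=3,low[8]=6); scc=(scc[0]=0,scc[1]=1,scc[2]=?,scc[3]=3,scc[4]=3,scc[5]=?,scc[6]=?,scc[7]=3,scc[8]=2)
step 7: low=(low[0]=0,low[1]=1,low[2]=2,low[3]=3,low[4]=3,low[5]=7,low[6]=8,low[7]=3,low[8]=6); scc=(scc[0]=0,scc[1]=1,scc[2]=?,scc[3]=3,scc[4]=3,scc[5]=?,scc[6]=4,scc[7]=3,scc[8]=2)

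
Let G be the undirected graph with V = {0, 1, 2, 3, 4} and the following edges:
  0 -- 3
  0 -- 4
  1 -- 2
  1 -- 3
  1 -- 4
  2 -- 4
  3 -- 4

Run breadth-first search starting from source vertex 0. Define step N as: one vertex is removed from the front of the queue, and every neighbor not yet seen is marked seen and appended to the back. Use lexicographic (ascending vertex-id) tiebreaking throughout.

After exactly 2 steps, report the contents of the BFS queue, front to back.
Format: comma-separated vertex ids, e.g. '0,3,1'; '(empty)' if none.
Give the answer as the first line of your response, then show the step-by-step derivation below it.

4,1

step 1: dequeue 0; queue=[3,4]; order=0
step 2: dequeue 3; queue=[4,1]; order=0,3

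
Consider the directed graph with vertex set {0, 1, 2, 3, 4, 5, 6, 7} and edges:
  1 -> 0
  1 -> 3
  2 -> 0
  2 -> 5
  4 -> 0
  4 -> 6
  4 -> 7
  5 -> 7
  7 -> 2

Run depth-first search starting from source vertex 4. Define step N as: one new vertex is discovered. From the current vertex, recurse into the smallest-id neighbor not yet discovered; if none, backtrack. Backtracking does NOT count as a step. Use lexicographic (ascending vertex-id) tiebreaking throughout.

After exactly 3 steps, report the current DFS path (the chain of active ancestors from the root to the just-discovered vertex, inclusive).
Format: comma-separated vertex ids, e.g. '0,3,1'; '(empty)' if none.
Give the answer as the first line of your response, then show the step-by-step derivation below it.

4,6

step 1: discover 4; path=4; order=4
step 2: discover 0; path=4>0; order=4,0
step 3: discover 6; path=4>6; order=4,0,6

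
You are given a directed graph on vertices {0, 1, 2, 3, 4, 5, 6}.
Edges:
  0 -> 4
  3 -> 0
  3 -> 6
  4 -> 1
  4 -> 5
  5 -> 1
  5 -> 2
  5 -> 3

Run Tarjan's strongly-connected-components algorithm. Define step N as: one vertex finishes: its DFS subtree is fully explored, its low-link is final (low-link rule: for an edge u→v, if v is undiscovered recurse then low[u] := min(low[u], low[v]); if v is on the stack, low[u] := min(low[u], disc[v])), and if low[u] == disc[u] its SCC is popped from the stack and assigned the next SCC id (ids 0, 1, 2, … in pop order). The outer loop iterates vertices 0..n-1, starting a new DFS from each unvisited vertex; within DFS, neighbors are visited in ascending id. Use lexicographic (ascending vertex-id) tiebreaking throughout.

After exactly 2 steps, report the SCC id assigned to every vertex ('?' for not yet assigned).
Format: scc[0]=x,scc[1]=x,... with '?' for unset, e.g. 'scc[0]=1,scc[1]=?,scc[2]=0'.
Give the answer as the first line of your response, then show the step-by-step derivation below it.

scc[0]=?,scc[1]=0,scc[2]=1,scc[3]=?,scc[4]=?,scc[5]=?,scc[6]=?

step 1: low=(low[0]=0,low[1]=2,low[2]=?,low[3]=?,low[4]=1,low[5]=?,low[6]=?); scc=(scc[0]=?,scc[1]=0,scc[2]=?,scc[3]=?,scc[4]=?,scc[5]=?,scc[6]=?)
step 2: low=(low[0]=0,low[1]=2,low[2]=4,low[3]=?,low[4]=1,low[5]=3,low[6]=?); scc=(scc[0]=?,scc[1]=0,scc[2]=1,scc[3]=?,scc[4]=?,scc[5]=?,scc[6]=?)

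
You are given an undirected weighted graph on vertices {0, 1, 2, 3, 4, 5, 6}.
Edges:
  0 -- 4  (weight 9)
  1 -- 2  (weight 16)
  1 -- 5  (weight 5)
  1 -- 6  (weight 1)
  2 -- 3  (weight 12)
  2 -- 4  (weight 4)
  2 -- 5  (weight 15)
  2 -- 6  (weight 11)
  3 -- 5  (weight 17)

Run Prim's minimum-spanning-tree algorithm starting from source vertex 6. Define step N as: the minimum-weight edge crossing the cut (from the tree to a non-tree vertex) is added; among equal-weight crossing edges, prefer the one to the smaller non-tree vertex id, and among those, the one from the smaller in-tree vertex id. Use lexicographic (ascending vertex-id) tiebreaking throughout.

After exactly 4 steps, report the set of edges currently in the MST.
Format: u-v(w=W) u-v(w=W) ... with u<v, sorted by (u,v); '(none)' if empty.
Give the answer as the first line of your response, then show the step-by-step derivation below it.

1-5(w=5) 1-6(w=1) 2-4(w=4) 2-6(w=11)

step 1: add edge 1-6 (w=1); MST = {1-6(w=1)}
step 2: add edge 1-5 (w=5); MST = {1-5(w=5) 1-6(w=1)}
step 3: add edge 2-6 (w=11); MST = {1-5(w=5) 1-6(w=1) 2-6(w=11)}
step 4: add edge 2-4 (w=4); MST = {1-5(w=5) 1-6(w=1) 2-4(w=4) 2-6(w=11)}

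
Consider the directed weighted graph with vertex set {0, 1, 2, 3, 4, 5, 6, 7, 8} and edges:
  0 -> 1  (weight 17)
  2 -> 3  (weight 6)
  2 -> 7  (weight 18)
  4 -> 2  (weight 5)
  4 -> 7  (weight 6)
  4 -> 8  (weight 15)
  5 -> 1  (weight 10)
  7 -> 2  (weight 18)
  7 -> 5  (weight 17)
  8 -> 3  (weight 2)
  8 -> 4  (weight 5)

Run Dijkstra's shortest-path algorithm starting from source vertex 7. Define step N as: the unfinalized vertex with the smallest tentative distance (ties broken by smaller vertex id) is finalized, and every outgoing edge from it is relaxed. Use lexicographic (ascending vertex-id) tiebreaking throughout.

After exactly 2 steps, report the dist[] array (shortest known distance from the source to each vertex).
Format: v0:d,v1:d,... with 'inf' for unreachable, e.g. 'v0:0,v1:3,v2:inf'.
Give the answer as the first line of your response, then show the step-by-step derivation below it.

v0:inf,v1:27,v2:18,v3:inf,v4:inf,v5:17,v6:inf,v7:0,v8:inf

step 1: dist = v0:inf,v1:inf,v2:18,v3:inf,v4:inf,v5:17,v6:inf,v7:0,v8:inf
step 2: dist = v0:inf,v1:27,v2:18,v3:inf,v4:inf,v5:17,v6:inf,v7:0,v8:inf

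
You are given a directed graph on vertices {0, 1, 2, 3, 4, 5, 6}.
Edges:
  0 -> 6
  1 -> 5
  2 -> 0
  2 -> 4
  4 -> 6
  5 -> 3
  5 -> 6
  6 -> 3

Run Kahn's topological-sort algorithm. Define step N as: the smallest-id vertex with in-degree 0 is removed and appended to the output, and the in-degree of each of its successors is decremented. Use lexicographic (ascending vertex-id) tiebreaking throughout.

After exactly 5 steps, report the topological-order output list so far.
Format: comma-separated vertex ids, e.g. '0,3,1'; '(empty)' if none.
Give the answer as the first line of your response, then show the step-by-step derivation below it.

1,2,0,4,5

step 1: output 1; order=[1]; indeg=(1,0,0,2,1,0,3)
step 2: output 2; order=[1,2]; indeg=(0,0,0,2,0,0,3)
step 3: output 0; order=[1,2,0]; indeg=(0,0,0,2,0,0,2)
step 4: output 4; order=[1,2,0,4]; indeg=(0,0,0,2,0,0,1)
step 5: output 5; order=[1,2,0,4,5]; indeg=(0,0,0,1,0,0,0)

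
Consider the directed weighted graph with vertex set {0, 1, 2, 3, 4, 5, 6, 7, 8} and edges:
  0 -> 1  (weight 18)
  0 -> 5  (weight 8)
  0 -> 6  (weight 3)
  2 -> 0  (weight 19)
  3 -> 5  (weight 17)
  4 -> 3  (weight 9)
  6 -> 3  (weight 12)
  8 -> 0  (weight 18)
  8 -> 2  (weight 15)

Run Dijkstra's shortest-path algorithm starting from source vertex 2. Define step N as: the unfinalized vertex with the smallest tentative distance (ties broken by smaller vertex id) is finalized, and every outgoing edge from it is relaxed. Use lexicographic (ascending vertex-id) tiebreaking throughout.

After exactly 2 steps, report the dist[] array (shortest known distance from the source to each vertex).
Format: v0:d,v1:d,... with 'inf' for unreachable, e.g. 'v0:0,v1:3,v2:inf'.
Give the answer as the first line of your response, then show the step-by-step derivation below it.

v0:19,v1:37,v2:0,v3:inf,v4:inf,v5:27,v6:22,v7:inf,v8:inf

step 1: dist = v0:19,v1:inf,v2:0,v3:inf,v4:inf,v5:inf,v6:inf,v7:inf,v8:inf
step 2: dist = v0:19,v1:37,v2:0,v3:inf,v4:inf,v5:27,v6:22,v7:inf,v8:inf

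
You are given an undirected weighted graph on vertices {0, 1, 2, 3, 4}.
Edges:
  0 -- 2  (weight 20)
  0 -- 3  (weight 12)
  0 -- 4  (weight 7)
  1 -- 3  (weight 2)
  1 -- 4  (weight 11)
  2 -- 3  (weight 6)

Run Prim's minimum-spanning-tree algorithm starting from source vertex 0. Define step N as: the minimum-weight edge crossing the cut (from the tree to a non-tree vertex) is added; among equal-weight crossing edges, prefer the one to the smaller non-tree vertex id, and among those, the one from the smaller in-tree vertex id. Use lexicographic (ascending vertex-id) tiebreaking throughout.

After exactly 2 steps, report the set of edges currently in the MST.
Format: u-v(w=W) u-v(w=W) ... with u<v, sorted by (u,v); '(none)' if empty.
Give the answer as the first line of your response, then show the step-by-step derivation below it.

0-4(w=7) 1-4(w=11)

step 1: add edge 0-4 (w=7); MST = {0-4(w=7)}
step 2: add edge 1-4 (w=11); MST = {0-4(w=7) 1-4(w=11)}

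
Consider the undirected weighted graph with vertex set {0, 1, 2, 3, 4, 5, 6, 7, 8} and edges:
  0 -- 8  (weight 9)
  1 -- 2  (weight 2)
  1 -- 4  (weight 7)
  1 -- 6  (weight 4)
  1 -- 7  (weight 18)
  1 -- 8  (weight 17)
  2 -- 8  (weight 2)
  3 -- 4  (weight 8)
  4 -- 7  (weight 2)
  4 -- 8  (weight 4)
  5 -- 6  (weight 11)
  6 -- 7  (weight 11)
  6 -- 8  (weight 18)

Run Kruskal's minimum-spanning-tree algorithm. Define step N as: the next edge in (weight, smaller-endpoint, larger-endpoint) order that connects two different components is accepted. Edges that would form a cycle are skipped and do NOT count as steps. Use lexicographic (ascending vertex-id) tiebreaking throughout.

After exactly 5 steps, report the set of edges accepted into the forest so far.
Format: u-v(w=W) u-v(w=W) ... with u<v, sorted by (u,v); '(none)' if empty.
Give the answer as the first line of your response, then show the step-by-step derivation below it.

1-2(w=2) 1-6(w=4) 2-8(w=2) 4-7(w=2) 4-8(w=4)

step 1: add edge 1-2 (w=2); MST = {1-2(w=2)}
step 2: add edge 2-8 (w=2); MST = {1-2(w=2) 2-8(w=2)}
step 3: add edge 4-7 (w=2); MST = {1-2(w=2) 2-8(w=2) 4-7(w=2)}
step 4: add edge 1-6 (w=4); MST = {1-2(w=2) 1-6(w=4) 2-8(w=2) 4-7(w=2)}
step 5: add edge 4-8 (w=4); MST = {1-2(w=2) 1-6(w=4) 2-8(w=2) 4-7(w=2) 4-8(w=4)}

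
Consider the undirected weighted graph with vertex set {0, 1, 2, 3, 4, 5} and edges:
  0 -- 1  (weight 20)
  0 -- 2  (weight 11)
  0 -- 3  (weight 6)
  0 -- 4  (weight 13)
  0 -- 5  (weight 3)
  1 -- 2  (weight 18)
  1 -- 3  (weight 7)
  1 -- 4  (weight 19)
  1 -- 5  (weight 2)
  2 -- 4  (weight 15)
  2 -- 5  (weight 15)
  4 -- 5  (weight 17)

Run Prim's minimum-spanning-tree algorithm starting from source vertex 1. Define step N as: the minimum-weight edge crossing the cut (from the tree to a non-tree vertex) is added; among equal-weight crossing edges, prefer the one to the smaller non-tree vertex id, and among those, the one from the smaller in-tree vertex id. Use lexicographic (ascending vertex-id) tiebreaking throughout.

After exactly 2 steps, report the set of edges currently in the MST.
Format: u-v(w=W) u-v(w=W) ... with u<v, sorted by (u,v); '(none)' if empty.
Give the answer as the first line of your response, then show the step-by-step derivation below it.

0-5(w=3) 1-5(w=2)

step 1: add edge 1-5 (w=2); MST = {1-5(w=2)}
step 2: add edge 0-5 (w=3); MST = {0-5(w=3) 1-5(w=2)}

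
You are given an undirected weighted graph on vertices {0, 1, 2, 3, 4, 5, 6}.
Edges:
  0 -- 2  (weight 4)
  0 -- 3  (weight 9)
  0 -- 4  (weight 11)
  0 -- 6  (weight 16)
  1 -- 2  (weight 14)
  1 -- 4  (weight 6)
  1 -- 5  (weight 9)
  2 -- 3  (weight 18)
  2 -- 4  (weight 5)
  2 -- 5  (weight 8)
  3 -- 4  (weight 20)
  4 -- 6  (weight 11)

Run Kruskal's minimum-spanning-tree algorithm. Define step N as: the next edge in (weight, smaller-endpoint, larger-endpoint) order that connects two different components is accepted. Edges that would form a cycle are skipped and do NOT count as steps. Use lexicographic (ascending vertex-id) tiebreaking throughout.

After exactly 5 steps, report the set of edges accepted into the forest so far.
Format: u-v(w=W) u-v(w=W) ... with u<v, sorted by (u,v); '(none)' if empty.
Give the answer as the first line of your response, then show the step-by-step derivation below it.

0-2(w=4) 0-3(w=9) 1-4(w=6) 2-4(w=5) 2-5(w=8)

step 1: add edge 0-2 (w=4); MST = {0-2(w=4)}
step 2: add edge 2-4 (w=5); MST = {0-2(w=4) 2-4(w=5)}
step 3: add edge 1-4 (w=6); MST = {0-2(w=4) 1-4(w=6) 2-4(w=5)}
step 4: add edge 2-5 (w=8); MST = {0-2(w=4) 1-4(w=6) 2-4(w=5) 2-5(w=8)}
step 5: add edge 0-3 (w=9); MST = {0-2(w=4) 0-3(w=9) 1-4(w=6) 2-4(w=5) 2-5(w=8)}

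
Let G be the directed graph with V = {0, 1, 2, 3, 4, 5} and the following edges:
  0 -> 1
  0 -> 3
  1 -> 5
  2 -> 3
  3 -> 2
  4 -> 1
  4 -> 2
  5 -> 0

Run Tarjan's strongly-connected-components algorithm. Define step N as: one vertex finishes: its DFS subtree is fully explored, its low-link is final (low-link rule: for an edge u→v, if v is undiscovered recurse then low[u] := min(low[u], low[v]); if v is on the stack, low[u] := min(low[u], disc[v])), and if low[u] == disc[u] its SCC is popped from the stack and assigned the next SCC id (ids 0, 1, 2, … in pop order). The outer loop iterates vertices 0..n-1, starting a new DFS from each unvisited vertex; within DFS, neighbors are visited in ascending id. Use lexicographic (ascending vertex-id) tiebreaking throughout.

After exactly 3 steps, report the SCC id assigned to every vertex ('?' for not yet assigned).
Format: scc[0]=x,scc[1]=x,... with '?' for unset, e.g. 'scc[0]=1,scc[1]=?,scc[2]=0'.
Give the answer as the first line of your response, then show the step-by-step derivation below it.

scc[0]=?,scc[1]=?,scc[2]=?,scc[3]=?,scc[4]=?,scc[5]=?

step 1: low=(low[0]=0,low[1]=1,low[2]=?,low[3]=?,low[4]=?,low[5]=0); scc=(scc[0]=?,scc[1]=?,scc[2]=?,scc[3]=?,scc[4]=?,scc[5]=?)
step 2: low=(low[0]=0,low[1]=0,low[2]=?,low[3]=?,low[4]=?,low[5]=0); scc=(scc[0]=?,scc[1]=?,scc[2]=?,scc[3]=?,scc[4]=?,scc[5]=?)
step 3: low=(low[0]=0,low[1]=0,low[2]=3,low[3]=3,low[4]=?,low[5]=0); scc=(scc[0]=?,scc[1]=?,scc[2]=?,scc[3]=?,scc[4]=?,scc[5]=?)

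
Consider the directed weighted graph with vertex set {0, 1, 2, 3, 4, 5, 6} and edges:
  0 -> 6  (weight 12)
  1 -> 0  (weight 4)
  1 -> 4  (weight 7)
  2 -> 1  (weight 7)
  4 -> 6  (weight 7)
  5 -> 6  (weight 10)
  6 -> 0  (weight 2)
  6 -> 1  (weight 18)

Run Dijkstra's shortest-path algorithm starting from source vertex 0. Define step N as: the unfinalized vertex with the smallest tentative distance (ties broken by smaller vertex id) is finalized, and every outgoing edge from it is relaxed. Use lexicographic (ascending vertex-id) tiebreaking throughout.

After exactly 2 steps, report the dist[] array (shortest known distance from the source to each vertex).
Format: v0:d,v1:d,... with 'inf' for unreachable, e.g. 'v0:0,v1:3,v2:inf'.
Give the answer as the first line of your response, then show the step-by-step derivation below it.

v0:0,v1:30,v2:inf,v3:inf,v4:inf,v5:inf,v6:12

step 1: dist = v0:0,v1:inf,v2:inf,v3:inf,v4:inf,v5:inf,v6:12
step 2: dist = v0:0,v1:30,v2:inf,v3:inf,v4:inf,v5:inf,v6:12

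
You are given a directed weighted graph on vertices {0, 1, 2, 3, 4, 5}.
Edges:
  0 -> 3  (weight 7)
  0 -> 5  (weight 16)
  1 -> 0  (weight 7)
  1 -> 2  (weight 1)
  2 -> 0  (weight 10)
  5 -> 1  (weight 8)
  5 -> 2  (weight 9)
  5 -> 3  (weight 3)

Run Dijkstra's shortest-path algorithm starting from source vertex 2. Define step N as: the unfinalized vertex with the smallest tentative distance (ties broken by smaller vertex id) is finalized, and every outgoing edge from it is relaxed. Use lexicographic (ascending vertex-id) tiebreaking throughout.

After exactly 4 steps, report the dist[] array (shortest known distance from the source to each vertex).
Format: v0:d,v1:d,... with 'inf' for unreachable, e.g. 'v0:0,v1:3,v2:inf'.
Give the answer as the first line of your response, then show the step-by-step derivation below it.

v0:10,v1:34,v2:0,v3:17,v4:inf,v5:26

step 1: dist = v0:10,v1:inf,v2:0,v3:inf,v4:inf,v5:inf
step 2: dist = v0:10,v1:inf,v2:0,v3:17,v4:inf,v5:26
step 3: dist = v0:10,v1:inf,v2:0,v3:17,v4:inf,v5:26
step 4: dist = v0:10,v1:34,v2:0,v3:17,v4:inf,v5:26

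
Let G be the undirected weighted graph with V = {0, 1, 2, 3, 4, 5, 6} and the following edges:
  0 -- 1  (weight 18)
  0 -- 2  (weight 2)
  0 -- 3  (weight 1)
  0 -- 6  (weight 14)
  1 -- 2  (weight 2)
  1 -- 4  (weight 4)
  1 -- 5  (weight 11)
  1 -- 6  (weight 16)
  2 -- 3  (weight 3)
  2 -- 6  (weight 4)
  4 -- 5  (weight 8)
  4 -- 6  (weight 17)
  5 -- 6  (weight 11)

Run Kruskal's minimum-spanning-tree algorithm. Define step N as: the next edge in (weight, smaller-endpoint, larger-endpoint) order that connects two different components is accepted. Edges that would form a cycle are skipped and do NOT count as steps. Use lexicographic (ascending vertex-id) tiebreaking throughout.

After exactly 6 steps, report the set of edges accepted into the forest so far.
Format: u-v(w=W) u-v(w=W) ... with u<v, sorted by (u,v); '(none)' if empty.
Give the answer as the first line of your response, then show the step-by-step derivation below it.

0-2(w=2) 0-3(w=1) 1-2(w=2) 1-4(w=4) 2-6(w=4) 4-5(w=8)

step 1: add edge 0-3 (w=1); MST = {0-3(w=1)}
step 2: add edge 0-2 (w=2); MST = {0-2(w=2) 0-3(w=1)}
step 3: add edge 1-2 (w=2); MST = {0-2(w=2) 0-3(w=1) 1-2(w=2)}
step 4: add edge 1-4 (w=4); MST = {0-2(w=2) 0-3(w=1) 1-2(w=2) 1-4(w=4)}
step 5: add edge 2-6 (w=4); MST = {0-2(w=2) 0-3(w=1) 1-2(w=2) 1-4(w=4) 2-6(w=4)}
step 6: add edge 4-5 (w=8); MST = {0-2(w=2) 0-3(w=1) 1-2(w=2) 1-4(w=4) 2-6(w=4) 4-5(w=8)}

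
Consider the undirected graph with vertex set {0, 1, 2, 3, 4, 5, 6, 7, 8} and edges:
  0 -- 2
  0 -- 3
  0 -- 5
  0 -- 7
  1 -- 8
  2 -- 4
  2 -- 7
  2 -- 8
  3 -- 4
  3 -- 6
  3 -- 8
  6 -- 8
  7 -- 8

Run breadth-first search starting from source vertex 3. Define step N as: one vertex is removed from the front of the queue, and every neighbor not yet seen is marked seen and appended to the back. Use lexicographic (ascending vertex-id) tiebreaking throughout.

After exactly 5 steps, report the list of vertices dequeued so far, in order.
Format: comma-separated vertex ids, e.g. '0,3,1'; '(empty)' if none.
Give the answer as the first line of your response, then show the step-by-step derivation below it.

3,0,4,6,8

step 1: dequeue 3; queue=[0,4,6,8]; order=3
step 2: dequeue 0; queue=[4,6,8,2,5,7]; order=3,0
step 3: dequeue 4; queue=[6,8,2,5,7]; order=3,0,4
step 4: dequeue 6; queue=[8,2,5,7]; order=3,0,4,6
step 5: dequeue 8; queue=[2,5,7,1]; order=3,0,4,6,8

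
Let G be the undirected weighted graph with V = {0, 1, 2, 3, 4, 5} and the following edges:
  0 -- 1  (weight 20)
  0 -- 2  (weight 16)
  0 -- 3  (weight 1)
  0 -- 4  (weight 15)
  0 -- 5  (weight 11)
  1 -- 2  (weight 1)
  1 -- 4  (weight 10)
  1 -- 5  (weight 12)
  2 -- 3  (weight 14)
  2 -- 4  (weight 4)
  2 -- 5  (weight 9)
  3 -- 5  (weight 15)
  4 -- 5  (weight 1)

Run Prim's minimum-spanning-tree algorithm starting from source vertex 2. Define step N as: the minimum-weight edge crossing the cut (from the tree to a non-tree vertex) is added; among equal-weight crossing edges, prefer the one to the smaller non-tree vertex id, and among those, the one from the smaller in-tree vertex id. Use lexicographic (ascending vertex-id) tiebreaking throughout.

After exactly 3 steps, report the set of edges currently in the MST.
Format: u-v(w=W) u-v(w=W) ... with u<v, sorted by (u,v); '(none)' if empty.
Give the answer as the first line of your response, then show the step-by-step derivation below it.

1-2(w=1) 2-4(w=4) 4-5(w=1)

step 1: add edge 1-2 (w=1); MST = {1-2(w=1)}
step 2: add edge 2-4 (w=4); MST = {1-2(w=1) 2-4(w=4)}
step 3: add edge 4-5 (w=1); MST = {1-2(w=1) 2-4(w=4) 4-5(w=1)}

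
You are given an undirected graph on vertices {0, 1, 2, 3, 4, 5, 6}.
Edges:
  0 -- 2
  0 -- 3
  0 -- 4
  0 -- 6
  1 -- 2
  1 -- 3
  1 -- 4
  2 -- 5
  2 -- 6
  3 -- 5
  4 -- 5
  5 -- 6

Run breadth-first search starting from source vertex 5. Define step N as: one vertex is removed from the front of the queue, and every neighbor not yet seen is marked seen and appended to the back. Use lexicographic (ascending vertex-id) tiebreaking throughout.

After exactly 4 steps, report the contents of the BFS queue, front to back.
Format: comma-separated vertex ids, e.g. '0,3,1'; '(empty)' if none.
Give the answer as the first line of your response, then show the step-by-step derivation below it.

6,0,1

step 1: dequeue 5; queue=[2,3,4,6]; order=5
step 2: dequeue 2; queue=[3,4,6,0,1]; order=5,2
step 3: dequeue 3; queue=[4,6,0,1]; order=5,2,3
step 4: dequeue 4; queue=[6,0,1]; order=5,2,3,4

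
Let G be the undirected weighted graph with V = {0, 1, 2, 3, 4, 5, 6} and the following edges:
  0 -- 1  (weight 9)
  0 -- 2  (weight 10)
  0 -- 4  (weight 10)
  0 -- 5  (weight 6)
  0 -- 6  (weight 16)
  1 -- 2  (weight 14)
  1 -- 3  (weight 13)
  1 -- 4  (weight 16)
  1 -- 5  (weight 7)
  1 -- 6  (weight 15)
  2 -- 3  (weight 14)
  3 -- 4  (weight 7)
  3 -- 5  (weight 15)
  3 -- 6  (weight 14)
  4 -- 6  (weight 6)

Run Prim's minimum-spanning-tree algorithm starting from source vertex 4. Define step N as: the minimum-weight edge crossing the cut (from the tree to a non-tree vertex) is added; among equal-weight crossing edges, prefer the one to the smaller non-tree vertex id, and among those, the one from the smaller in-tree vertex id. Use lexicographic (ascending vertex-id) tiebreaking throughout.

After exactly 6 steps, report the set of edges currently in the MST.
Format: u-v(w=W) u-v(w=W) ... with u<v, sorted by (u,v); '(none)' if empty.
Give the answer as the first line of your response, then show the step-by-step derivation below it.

0-2(w=10) 0-4(w=10) 0-5(w=6) 1-5(w=7) 3-4(w=7) 4-6(w=6)

step 1: add edge 4-6 (w=6); MST = {4-6(w=6)}
step 2: add edge 3-4 (w=7); MST = {3-4(w=7) 4-6(w=6)}
step 3: add edge 0-4 (w=10); MST = {0-4(w=10) 3-4(w=7) 4-6(w=6)}
step 4: add edge 0-5 (w=6); MST = {0-4(w=10) 0-5(w=6) 3-4(w=7) 4-6(w=6)}
step 5: add edge 1-5 (w=7); MST = {0-4(w=10) 0-5(w=6) 1-5(w=7) 3-4(w=7) 4-6(w=6)}
step 6: add edge 0-2 (w=10); MST = {0-2(w=10) 0-4(w=10) 0-5(w=6) 1-5(w=7) 3-4(w=7) 4-6(w=6)}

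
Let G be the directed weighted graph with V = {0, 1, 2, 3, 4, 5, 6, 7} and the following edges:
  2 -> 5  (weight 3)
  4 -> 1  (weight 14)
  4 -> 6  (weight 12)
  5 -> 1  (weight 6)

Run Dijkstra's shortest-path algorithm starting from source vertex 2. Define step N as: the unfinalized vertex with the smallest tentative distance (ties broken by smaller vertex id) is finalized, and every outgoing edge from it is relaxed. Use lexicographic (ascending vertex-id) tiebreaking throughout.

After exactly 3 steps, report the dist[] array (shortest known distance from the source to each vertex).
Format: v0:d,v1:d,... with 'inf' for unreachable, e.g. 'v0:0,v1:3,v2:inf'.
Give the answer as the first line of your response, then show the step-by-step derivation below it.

v0:inf,v1:9,v2:0,v3:inf,v4:inf,v5:3,v6:inf,v7:inf

step 1: dist = v0:inf,v1:inf,v2:0,v3:inf,v4:inf,v5:3,v6:inf,v7:inf
step 2: dist = v0:inf,v1:9,v2:0,v3:inf,v4:inf,v5:3,v6:inf,v7:inf
step 3: dist = v0:inf,v1:9,v2:0,v3:inf,v4:inf,v5:3,v6:inf,v7:inf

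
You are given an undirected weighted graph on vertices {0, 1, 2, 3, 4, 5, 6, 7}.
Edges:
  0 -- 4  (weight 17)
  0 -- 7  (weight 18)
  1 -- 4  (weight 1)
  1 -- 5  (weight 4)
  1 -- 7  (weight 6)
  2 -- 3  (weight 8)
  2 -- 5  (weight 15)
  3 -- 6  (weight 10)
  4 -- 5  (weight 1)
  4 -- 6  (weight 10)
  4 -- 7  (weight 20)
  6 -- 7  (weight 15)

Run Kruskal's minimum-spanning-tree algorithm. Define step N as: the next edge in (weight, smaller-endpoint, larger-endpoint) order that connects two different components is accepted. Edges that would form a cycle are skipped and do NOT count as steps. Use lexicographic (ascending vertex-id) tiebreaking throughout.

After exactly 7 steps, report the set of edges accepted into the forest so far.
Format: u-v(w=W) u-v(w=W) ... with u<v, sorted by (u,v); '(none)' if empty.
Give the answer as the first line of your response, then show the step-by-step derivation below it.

0-4(w=17) 1-4(w=1) 1-7(w=6) 2-3(w=8) 3-6(w=10) 4-5(w=1) 4-6(w=10)

step 1: add edge 1-4 (w=1); MST = {1-4(w=1)}
step 2: add edge 4-5 (w=1); MST = {1-4(w=1) 4-5(w=1)}
step 3: add edge 1-7 (w=6); MST = {1-4(w=1) 1-7(w=6) 4-5(w=1)}
step 4: add edge 2-3 (w=8); MST = {1-4(w=1) 1-7(w=6) 2-3(w=8) 4-5(w=1)}
step 5: add edge 3-6 (w=10); MST = {1-4(w=1) 1-7(w=6) 2-3(w=8) 3-6(w=10) 4-5(w=1)}
step 6: add edge 4-6 (w=10); MST = {1-4(w=1) 1-7(w=6) 2-3(w=8) 3-6(w=10) 4-5(w=1) 4-6(w=10)}
step 7: add edge 0-4 (w=17); MST = {0-4(w=17) 1-4(w=1) 1-7(w=6) 2-3(w=8) 3-6(w=10) 4-5(w=1) 4-6(w=10)}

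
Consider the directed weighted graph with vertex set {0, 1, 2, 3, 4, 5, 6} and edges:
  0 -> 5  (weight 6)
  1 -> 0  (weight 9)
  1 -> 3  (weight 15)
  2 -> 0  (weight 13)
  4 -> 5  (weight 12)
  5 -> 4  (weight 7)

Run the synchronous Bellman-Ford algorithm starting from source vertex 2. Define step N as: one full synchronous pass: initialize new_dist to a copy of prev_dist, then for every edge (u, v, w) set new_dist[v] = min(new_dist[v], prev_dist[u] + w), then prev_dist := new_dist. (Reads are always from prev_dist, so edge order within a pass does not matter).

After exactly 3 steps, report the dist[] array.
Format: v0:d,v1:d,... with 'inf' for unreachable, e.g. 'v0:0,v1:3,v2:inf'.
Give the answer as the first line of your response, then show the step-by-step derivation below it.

v0:13,v1:inf,v2:0,v3:inf,v4:26,v5:19,v6:inf

step 1: dist = v0:13,v1:inf,v2:0,v3:inf,v4:inf,v5:inf,v6:inf
step 2: dist = v0:13,v1:inf,v2:0,v3:inf,v4:inf,v5:19,v6:inf
step 3: dist = v0:13,v1:inf,v2:0,v3:inf,v4:26,v5:19,v6:inf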